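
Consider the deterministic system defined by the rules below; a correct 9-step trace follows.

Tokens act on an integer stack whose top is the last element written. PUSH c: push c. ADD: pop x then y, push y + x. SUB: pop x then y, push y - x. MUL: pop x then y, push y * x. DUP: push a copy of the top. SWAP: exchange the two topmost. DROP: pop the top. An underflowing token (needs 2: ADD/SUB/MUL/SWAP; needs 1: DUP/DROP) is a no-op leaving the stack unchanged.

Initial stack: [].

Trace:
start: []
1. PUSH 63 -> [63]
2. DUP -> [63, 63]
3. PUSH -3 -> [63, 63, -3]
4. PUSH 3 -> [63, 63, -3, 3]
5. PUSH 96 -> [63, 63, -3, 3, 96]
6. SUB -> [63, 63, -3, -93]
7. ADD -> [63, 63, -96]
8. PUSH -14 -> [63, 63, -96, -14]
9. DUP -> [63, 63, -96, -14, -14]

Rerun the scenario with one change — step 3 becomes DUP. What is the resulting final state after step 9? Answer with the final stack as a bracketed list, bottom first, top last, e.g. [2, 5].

(re-executing from step 3 with the substitution; state before step 3: [63, 63])
3. DUP -> [63, 63, 63]
4. PUSH 3 -> [63, 63, 63, 3]
5. PUSH 96 -> [63, 63, 63, 3, 96]
6. SUB -> [63, 63, 63, -93]
7. ADD -> [63, 63, -30]
8. PUSH -14 -> [63, 63, -30, -14]
9. DUP -> [63, 63, -30, -14, -14]

[63, 63, -30, -14, -14]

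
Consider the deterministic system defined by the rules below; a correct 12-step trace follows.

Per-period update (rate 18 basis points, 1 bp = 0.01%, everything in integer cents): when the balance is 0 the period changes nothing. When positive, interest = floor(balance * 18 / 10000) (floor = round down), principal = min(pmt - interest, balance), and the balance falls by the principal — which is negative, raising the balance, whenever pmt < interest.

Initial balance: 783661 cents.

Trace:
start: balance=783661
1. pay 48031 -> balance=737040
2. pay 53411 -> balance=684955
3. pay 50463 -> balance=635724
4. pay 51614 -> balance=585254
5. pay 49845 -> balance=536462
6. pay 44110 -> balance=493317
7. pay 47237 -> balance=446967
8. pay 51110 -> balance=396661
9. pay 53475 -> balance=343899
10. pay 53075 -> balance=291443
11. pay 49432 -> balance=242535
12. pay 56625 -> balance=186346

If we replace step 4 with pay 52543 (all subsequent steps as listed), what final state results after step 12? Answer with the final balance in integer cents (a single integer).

(re-executing from step 4 with the substitution; state before step 4: balance=635724)
4. pay 52543 -> balance=584325
5. pay 49845 -> balance=535531
6. pay 44110 -> balance=492384
7. pay 47237 -> balance=446033
8. pay 51110 -> balance=395725
9. pay 53475 -> balance=342962
10. pay 53075 -> balance=290504
11. pay 49432 -> balance=241594
12. pay 56625 -> balance=185403

185403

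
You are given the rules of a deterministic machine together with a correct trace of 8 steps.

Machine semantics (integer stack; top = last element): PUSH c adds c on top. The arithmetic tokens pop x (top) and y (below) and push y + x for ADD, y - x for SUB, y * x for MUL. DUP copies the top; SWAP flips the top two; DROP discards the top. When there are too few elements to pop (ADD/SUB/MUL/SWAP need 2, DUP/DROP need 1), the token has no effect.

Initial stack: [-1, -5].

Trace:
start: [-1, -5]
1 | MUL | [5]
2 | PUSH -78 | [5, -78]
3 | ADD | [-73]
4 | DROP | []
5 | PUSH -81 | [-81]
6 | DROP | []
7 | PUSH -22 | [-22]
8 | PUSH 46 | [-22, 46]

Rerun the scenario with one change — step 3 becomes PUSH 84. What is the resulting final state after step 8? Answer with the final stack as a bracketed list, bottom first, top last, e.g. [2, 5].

[5, -78, -22, 46]

(re-executing from step 3 with the substitution; state before step 3: [5, -78])
3 | PUSH 84 | [5, -78, 84]
4 | DROP | [5, -78]
5 | PUSH -81 | [5, -78, -81]
6 | DROP | [5, -78]
7 | PUSH -22 | [5, -78, -22]
8 | PUSH 46 | [5, -78, -22, 46]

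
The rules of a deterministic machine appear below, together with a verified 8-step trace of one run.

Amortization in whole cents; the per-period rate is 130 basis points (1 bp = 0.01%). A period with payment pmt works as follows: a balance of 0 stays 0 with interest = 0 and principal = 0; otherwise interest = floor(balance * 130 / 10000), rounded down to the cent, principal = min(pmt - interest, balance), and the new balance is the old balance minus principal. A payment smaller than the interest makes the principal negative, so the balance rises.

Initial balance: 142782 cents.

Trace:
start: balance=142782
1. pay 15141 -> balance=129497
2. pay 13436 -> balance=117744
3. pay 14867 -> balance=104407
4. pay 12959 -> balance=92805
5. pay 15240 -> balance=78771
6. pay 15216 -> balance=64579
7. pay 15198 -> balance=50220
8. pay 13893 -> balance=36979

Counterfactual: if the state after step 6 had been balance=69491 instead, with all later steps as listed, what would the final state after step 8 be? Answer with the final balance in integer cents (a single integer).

state after step 6 := balance=69491
7. pay 15198 -> balance=55196
8. pay 13893 -> balance=42020

42020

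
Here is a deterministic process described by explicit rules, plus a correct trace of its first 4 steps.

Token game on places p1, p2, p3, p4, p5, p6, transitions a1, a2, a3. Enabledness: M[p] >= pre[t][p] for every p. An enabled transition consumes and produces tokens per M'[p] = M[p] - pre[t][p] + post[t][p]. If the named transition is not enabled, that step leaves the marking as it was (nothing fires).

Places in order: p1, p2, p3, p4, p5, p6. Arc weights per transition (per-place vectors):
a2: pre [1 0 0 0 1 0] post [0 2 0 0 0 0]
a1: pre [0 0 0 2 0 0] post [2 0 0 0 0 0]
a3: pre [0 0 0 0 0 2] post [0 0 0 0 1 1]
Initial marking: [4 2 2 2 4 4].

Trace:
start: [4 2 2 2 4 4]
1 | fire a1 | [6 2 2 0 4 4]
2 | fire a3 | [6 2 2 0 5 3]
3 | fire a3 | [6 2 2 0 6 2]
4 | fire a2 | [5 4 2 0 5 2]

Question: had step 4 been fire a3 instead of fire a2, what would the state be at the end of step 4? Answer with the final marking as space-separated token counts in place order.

6 2 2 0 7 1

(re-executing from step 4 with the substitution; state before step 4: [6 2 2 0 6 2])
4 | fire a3 | [6 2 2 0 7 1]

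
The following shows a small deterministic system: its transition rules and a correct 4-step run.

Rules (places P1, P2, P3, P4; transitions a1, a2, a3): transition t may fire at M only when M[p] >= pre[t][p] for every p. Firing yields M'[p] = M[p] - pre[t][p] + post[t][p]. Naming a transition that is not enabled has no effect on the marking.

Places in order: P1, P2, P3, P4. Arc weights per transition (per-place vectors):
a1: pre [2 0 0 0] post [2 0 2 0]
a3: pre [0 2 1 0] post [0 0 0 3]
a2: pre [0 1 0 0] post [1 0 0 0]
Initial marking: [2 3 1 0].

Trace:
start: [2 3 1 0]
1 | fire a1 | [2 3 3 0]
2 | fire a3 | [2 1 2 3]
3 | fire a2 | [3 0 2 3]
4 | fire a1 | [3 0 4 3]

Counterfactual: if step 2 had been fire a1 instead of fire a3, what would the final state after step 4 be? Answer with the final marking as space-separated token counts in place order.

3 2 7 0

(re-executing from step 2 with the substitution; state before step 2: [2 3 3 0])
2 | fire a1 | [2 3 5 0]
3 | fire a2 | [3 2 5 0]
4 | fire a1 | [3 2 7 0]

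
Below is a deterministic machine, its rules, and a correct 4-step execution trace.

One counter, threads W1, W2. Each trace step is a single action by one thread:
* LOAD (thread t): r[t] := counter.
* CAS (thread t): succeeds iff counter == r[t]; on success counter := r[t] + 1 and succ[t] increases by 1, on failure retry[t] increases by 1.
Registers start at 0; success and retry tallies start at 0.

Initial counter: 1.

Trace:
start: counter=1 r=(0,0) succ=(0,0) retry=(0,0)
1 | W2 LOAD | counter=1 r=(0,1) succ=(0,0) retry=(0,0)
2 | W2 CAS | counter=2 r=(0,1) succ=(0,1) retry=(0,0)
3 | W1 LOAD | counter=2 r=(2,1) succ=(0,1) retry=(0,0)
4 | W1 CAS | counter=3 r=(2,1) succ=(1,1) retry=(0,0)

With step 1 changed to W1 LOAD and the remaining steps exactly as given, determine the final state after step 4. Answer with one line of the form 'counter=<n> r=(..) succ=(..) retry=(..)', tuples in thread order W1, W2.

(re-executing from step 1 with the substitution; state before step 1: counter=1 r=(0,0) succ=(0,0) retry=(0,0))
1 | W1 LOAD | counter=1 r=(1,0) succ=(0,0) retry=(0,0)
2 | W2 CAS | counter=1 r=(1,0) succ=(0,0) retry=(0,1)
3 | W1 LOAD | counter=1 r=(1,0) succ=(0,0) retry=(0,1)
4 | W1 CAS | counter=2 r=(1,0) succ=(1,0) retry=(0,1)

counter=2 r=(1,0) succ=(1,0) retry=(0,1)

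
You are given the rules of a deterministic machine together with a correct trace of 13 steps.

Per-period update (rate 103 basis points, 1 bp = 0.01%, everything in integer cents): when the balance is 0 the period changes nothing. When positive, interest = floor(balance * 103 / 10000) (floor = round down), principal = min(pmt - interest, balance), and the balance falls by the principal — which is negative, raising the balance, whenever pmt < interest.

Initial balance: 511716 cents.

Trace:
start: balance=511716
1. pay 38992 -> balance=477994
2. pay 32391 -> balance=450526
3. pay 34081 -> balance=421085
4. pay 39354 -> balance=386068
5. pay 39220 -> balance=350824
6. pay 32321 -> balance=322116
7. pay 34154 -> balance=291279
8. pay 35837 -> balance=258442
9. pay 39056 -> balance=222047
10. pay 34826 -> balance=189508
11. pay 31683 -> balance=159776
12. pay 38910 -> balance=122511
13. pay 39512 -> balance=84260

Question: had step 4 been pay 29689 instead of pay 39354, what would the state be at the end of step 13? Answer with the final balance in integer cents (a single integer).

94859

(re-executing from step 4 with the substitution; state before step 4: balance=421085)
4. pay 29689 -> balance=395733
5. pay 39220 -> balance=360589
6. pay 32321 -> balance=331982
7. pay 34154 -> balance=301247
8. pay 35837 -> balance=268512
9. pay 39056 -> balance=232221
10. pay 34826 -> balance=199786
11. pay 31683 -> balance=170160
12. pay 38910 -> balance=133002
13. pay 39512 -> balance=94859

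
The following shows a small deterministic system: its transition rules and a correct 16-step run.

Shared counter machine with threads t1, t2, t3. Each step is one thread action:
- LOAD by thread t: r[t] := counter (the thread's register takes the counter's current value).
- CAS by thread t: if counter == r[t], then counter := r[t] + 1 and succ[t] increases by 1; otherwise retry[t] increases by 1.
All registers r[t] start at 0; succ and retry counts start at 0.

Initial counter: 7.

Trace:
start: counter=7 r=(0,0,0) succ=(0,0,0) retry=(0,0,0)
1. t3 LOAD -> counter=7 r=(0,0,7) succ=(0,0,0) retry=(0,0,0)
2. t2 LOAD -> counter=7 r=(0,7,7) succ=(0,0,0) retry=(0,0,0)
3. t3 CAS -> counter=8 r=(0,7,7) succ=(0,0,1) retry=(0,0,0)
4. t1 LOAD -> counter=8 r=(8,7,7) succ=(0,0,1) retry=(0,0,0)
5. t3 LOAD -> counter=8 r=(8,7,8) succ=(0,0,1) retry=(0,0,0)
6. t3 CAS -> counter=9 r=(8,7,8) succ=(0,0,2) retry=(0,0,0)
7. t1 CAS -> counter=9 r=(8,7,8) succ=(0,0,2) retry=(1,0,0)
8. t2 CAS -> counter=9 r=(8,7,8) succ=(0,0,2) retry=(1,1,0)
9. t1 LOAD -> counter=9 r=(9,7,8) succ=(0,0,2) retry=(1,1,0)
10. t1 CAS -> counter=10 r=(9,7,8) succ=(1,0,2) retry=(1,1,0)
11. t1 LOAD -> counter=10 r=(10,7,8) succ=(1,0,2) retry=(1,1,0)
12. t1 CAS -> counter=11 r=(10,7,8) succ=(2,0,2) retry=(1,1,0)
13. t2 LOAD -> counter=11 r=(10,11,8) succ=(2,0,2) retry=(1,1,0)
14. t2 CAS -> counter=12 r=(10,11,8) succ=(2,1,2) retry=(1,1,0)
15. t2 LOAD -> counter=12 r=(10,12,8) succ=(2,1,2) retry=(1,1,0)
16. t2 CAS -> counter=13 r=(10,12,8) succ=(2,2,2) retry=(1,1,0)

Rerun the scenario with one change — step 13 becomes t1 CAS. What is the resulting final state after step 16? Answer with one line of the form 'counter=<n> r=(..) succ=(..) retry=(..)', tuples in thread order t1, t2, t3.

counter=12 r=(10,11,8) succ=(2,1,2) retry=(2,2,0)

(re-executing from step 13 with the substitution; state before step 13: counter=11 r=(10,7,8) succ=(2,0,2) retry=(1,1,0))
13. t1 CAS -> counter=11 r=(10,7,8) succ=(2,0,2) retry=(2,1,0)
14. t2 CAS -> counter=11 r=(10,7,8) succ=(2,0,2) retry=(2,2,0)
15. t2 LOAD -> counter=11 r=(10,11,8) succ=(2,0,2) retry=(2,2,0)
16. t2 CAS -> counter=12 r=(10,11,8) succ=(2,1,2) retry=(2,2,0)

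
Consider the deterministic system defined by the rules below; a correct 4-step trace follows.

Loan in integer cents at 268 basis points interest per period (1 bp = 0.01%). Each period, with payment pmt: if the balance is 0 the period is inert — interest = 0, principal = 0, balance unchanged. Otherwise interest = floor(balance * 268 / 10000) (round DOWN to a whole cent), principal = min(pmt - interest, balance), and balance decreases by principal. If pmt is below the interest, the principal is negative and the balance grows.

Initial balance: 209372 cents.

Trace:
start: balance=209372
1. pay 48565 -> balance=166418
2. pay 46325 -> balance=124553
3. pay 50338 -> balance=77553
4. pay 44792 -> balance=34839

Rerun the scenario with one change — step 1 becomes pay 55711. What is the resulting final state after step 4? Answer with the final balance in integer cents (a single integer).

27102

(re-executing from step 1 with the substitution; state before step 1: balance=209372)
1. pay 55711 -> balance=159272
2. pay 46325 -> balance=117215
3. pay 50338 -> balance=70018
4. pay 44792 -> balance=27102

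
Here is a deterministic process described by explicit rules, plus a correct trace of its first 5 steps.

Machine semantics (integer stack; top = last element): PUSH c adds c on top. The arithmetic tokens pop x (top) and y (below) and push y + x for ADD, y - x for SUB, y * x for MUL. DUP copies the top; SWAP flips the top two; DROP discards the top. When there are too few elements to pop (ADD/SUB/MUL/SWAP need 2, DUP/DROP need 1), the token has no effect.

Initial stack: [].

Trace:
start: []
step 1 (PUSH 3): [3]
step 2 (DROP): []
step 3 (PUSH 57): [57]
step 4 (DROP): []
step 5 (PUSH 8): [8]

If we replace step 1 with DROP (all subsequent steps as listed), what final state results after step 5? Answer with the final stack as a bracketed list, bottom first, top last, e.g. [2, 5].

(re-executing from step 1 with the substitution; state before step 1: [])
step 1 (DROP): []
step 2 (DROP): []
step 3 (PUSH 57): [57]
step 4 (DROP): []
step 5 (PUSH 8): [8]

[8]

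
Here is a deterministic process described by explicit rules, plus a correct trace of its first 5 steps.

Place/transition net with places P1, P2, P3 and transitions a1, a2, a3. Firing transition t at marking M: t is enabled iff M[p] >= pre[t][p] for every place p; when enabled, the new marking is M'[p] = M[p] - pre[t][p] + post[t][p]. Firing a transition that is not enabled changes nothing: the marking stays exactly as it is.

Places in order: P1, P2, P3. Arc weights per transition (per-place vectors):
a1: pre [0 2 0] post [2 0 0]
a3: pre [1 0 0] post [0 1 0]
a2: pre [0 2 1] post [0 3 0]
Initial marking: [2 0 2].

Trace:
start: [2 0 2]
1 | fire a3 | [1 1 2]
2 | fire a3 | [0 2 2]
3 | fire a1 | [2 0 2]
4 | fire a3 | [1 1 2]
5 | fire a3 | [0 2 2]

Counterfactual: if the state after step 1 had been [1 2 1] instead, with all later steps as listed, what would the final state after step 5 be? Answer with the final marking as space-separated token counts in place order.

0 3 1

state after step 1 := [1 2 1]
2 | fire a3 | [0 3 1]
3 | fire a1 | [2 1 1]
4 | fire a3 | [1 2 1]
5 | fire a3 | [0 3 1]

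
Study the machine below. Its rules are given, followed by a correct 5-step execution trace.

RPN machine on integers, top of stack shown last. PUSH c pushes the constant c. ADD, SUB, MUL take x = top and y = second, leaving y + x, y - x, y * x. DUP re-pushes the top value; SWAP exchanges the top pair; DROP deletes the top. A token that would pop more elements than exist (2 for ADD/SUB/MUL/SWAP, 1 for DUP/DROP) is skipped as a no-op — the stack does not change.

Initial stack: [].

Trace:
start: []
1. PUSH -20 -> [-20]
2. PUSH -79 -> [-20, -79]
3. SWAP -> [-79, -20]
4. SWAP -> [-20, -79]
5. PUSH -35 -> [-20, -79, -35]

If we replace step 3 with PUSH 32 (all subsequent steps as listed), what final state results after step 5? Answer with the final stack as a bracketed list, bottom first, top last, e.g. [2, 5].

[-20, 32, -79, -35]

(re-executing from step 3 with the substitution; state before step 3: [-20, -79])
3. PUSH 32 -> [-20, -79, 32]
4. SWAP -> [-20, 32, -79]
5. PUSH -35 -> [-20, 32, -79, -35]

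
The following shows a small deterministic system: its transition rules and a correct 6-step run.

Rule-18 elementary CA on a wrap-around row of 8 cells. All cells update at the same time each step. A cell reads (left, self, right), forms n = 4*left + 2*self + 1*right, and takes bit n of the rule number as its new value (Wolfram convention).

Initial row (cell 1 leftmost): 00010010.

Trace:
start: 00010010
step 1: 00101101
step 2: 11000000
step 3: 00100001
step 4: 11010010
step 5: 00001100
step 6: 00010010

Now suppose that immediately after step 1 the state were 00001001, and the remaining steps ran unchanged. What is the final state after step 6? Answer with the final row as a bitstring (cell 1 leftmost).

00000110

state after step 1 := 00001001
step 2: 10010110
step 3: 01100000
step 4: 10010000
step 5: 01101001
step 6: 00000110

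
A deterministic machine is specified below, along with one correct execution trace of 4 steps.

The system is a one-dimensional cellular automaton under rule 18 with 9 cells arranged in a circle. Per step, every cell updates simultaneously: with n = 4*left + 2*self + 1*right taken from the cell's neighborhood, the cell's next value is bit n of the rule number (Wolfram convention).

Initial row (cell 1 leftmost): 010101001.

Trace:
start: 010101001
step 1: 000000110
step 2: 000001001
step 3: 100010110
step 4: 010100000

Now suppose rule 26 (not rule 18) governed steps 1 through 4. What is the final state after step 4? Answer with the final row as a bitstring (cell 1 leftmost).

010110101

(re-executing steps 1..4 under rule 26; state before step 1: 010101001)
step 1: 000000110
step 2: 000001101
step 3: 100011000
step 4: 010110101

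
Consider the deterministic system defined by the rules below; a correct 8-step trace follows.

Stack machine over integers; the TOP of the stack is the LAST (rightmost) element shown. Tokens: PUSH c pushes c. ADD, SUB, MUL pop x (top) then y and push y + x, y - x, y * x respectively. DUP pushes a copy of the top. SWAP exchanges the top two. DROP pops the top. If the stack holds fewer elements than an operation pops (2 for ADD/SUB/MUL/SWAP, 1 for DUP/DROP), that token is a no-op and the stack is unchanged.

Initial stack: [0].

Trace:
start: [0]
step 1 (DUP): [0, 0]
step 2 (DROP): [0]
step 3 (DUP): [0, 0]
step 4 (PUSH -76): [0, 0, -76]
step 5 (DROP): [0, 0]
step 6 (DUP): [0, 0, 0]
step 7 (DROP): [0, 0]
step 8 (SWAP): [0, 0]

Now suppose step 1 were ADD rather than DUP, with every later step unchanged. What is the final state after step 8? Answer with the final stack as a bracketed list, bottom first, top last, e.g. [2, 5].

(re-executing from step 1 with the substitution; state before step 1: [0])
step 1 (ADD): [0]
step 2 (DROP): []
step 3 (DUP): []
step 4 (PUSH -76): [-76]
step 5 (DROP): []
step 6 (DUP): []
step 7 (DROP): []
step 8 (SWAP): []

[]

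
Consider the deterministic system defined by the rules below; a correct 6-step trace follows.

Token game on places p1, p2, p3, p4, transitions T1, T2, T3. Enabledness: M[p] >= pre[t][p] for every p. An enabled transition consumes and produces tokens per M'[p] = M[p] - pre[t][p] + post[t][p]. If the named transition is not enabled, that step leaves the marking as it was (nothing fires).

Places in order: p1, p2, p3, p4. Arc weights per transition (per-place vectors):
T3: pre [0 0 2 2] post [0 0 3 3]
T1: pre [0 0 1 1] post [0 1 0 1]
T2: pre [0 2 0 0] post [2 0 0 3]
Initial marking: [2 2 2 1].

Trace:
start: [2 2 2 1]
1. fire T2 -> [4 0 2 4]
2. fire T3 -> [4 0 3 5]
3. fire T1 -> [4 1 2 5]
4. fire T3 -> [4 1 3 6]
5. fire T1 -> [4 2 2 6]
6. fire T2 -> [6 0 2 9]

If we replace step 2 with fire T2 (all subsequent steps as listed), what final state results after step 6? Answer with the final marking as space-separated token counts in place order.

6 0 0 7

(re-executing from step 2 with the substitution; state before step 2: [4 0 2 4])
2. fire T2 -> [4 0 2 4]
3. fire T1 -> [4 1 1 4]
4. fire T3 -> [4 1 1 4]
5. fire T1 -> [4 2 0 4]
6. fire T2 -> [6 0 0 7]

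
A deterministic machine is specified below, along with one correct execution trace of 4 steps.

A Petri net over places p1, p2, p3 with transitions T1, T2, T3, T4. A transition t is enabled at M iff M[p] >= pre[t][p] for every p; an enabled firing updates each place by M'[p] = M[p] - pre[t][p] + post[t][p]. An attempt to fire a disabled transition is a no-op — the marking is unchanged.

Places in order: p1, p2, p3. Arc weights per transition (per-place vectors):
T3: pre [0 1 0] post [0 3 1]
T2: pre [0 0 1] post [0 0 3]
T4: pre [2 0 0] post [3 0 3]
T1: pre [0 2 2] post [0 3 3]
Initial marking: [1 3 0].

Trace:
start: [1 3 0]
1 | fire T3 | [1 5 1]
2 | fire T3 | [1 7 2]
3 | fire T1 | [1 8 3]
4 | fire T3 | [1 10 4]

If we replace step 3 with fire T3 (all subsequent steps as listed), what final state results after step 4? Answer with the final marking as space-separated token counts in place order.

1 11 4

(re-executing from step 3 with the substitution; state before step 3: [1 7 2])
3 | fire T3 | [1 9 3]
4 | fire T3 | [1 11 4]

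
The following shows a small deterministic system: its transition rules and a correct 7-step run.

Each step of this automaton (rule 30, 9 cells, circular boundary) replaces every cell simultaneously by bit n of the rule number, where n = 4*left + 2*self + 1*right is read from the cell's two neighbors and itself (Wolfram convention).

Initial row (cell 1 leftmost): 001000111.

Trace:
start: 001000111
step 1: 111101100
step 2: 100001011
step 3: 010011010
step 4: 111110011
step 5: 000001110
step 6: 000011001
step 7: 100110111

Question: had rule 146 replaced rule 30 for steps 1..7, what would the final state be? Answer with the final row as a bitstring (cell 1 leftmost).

(re-executing steps 1..7 under rule 146; state before step 1: 001000111)
step 1: 110101010
step 2: 000000000
step 3: 000000000
step 4: 000000000
step 5: 000000000
step 6: 000000000
step 7: 000000000

000000000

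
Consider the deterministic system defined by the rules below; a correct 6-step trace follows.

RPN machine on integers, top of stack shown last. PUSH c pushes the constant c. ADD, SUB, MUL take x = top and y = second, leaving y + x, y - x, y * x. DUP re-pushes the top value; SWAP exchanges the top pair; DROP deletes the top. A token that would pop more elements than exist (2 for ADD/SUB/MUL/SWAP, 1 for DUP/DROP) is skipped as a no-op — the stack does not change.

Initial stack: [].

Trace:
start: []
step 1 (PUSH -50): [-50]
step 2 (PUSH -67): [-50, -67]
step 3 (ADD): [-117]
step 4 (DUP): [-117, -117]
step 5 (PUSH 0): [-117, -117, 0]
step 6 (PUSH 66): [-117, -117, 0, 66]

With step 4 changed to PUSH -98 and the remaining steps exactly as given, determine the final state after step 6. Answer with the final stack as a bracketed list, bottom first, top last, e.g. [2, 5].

[-117, -98, 0, 66]

(re-executing from step 4 with the substitution; state before step 4: [-117])
step 4 (PUSH -98): [-117, -98]
step 5 (PUSH 0): [-117, -98, 0]
step 6 (PUSH 66): [-117, -98, 0, 66]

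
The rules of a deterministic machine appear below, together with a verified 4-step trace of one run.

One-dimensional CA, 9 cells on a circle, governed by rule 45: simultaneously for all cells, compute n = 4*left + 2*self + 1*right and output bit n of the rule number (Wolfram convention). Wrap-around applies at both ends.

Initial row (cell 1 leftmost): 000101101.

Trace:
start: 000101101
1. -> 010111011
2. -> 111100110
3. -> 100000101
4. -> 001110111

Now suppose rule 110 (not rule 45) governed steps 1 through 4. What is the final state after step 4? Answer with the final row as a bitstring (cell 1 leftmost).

001000110

(re-executing steps 1..4 under rule 110; state before step 1: 000101101)
1. -> 001111111
2. -> 011000001
3. -> 111000011
4. -> 001000110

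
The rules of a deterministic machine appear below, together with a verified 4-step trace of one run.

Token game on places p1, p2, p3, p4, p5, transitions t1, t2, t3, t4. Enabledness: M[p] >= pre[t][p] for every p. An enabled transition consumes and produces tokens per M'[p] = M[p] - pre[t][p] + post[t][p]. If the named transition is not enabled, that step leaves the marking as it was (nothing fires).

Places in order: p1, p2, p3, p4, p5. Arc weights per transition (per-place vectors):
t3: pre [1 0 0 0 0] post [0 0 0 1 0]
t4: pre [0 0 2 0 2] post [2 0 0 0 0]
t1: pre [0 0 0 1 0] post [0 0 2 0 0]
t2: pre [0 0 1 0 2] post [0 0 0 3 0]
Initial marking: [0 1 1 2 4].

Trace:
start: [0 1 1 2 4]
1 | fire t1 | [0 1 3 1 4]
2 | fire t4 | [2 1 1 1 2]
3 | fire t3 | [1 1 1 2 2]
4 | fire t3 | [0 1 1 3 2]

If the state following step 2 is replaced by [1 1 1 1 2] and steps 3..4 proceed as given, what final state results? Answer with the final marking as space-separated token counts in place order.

state after step 2 := [1 1 1 1 2]
3 | fire t3 | [0 1 1 2 2]
4 | fire t3 | [0 1 1 2 2]

0 1 1 2 2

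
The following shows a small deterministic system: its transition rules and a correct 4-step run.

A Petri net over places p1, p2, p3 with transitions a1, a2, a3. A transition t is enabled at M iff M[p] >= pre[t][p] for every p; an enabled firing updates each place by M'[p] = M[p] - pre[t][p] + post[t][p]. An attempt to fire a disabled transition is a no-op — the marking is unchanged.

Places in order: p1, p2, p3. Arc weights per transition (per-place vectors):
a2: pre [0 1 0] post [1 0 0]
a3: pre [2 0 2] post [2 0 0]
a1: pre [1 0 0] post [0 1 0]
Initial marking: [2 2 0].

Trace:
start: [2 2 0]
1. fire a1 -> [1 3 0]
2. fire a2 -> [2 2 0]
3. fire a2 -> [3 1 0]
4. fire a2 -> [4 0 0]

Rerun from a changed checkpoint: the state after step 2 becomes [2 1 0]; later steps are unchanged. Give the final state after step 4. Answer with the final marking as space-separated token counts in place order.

3 0 0

state after step 2 := [2 1 0]
3. fire a2 -> [3 0 0]
4. fire a2 -> [3 0 0]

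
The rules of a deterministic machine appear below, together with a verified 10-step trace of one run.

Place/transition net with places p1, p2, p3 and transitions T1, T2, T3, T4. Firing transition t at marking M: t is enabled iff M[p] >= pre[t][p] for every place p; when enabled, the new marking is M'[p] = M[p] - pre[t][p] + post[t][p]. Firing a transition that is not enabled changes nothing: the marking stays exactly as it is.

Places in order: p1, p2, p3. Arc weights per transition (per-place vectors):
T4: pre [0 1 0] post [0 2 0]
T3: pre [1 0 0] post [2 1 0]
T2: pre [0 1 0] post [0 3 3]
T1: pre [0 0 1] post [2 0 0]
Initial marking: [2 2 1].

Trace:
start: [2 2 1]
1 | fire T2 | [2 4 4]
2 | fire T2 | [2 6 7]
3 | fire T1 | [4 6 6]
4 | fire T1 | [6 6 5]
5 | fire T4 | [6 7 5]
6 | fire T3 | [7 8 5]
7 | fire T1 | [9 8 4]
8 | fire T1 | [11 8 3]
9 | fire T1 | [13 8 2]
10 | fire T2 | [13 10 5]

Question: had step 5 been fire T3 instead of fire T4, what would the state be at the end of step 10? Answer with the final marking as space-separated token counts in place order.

14 10 5

(re-executing from step 5 with the substitution; state before step 5: [6 6 5])
5 | fire T3 | [7 7 5]
6 | fire T3 | [8 8 5]
7 | fire T1 | [10 8 4]
8 | fire T1 | [12 8 3]
9 | fire T1 | [14 8 2]
10 | fire T2 | [14 10 5]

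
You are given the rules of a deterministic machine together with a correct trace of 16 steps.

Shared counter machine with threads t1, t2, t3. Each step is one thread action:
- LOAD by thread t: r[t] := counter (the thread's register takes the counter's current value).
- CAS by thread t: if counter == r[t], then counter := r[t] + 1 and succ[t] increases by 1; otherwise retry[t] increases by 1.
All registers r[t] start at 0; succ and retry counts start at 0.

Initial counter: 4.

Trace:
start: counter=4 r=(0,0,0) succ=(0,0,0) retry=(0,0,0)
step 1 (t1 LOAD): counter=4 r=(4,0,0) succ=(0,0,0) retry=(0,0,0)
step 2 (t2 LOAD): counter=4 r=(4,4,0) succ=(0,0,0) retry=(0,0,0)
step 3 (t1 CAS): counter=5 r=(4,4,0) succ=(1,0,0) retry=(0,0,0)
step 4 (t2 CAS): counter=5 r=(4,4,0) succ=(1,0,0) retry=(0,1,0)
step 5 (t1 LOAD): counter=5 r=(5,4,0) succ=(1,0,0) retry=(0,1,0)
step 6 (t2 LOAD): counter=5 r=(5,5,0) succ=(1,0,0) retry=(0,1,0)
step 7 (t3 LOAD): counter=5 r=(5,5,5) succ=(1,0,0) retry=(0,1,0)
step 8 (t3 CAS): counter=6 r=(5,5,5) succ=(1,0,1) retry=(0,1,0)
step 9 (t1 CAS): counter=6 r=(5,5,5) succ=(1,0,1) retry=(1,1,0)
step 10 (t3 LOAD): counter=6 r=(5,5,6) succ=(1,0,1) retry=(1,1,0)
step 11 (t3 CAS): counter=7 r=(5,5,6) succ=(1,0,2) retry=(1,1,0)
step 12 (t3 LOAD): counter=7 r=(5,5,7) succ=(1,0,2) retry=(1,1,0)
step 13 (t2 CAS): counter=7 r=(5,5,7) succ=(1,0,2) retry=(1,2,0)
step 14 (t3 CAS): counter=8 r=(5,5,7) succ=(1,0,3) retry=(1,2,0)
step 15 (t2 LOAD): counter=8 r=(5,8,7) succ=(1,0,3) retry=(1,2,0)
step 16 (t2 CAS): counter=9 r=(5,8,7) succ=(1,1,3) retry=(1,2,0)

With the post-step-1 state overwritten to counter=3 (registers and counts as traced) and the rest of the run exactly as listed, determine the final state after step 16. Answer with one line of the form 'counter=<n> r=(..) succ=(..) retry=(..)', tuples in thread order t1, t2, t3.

counter=8 r=(4,7,6) succ=(0,2,3) retry=(2,1,0)

state after step 1 := counter=3 r=(4,0,0) succ=(0,0,0) retry=(0,0,0)
step 2 (t2 LOAD): counter=3 r=(4,3,0) succ=(0,0,0) retry=(0,0,0)
step 3 (t1 CAS): counter=3 r=(4,3,0) succ=(0,0,0) retry=(1,0,0)
step 4 (t2 CAS): counter=4 r=(4,3,0) succ=(0,1,0) retry=(1,0,0)
step 5 (t1 LOAD): counter=4 r=(4,3,0) succ=(0,1,0) retry=(1,0,0)
step 6 (t2 LOAD): counter=4 r=(4,4,0) succ=(0,1,0) retry=(1,0,0)
step 7 (t3 LOAD): counter=4 r=(4,4,4) succ=(0,1,0) retry=(1,0,0)
step 8 (t3 CAS): counter=5 r=(4,4,4) succ=(0,1,1) retry=(1,0,0)
step 9 (t1 CAS): counter=5 r=(4,4,4) succ=(0,1,1) retry=(2,0,0)
step 10 (t3 LOAD): counter=5 r=(4,4,5) succ=(0,1,1) retry=(2,0,0)
step 11 (t3 CAS): counter=6 r=(4,4,5) succ=(0,1,2) retry=(2,0,0)
step 12 (t3 LOAD): counter=6 r=(4,4,6) succ=(0,1,2) retry=(2,0,0)
step 13 (t2 CAS): counter=6 r=(4,4,6) succ=(0,1,2) retry=(2,1,0)
step 14 (t3 CAS): counter=7 r=(4,4,6) succ=(0,1,3) retry=(2,1,0)
step 15 (t2 LOAD): counter=7 r=(4,7,6) succ=(0,1,3) retry=(2,1,0)
step 16 (t2 CAS): counter=8 r=(4,7,6) succ=(0,2,3) retry=(2,1,0)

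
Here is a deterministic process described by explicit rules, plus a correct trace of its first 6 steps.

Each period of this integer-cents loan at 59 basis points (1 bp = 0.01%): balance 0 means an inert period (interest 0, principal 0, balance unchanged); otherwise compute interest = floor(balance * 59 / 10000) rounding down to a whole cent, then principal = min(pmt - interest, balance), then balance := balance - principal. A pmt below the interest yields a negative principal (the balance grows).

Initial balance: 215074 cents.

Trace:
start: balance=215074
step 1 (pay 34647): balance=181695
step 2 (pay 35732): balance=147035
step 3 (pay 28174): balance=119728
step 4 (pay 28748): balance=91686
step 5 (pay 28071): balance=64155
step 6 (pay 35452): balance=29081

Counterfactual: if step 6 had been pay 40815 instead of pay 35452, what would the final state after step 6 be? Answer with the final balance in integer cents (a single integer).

23718

(re-executing from step 6 with the substitution; state before step 6: balance=64155)
step 6 (pay 40815): balance=23718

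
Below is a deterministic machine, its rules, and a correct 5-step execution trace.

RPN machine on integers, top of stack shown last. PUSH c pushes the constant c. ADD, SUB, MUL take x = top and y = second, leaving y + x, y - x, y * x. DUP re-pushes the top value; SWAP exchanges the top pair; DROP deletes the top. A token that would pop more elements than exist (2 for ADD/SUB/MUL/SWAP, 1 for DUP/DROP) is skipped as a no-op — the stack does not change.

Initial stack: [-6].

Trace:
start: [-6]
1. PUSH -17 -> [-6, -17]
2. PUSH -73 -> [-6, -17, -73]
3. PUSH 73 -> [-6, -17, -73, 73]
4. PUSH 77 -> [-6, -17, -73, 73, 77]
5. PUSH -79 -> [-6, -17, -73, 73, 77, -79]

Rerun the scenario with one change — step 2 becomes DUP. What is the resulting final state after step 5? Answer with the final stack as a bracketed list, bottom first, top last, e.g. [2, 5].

[-6, -17, -17, 73, 77, -79]

(re-executing from step 2 with the substitution; state before step 2: [-6, -17])
2. DUP -> [-6, -17, -17]
3. PUSH 73 -> [-6, -17, -17, 73]
4. PUSH 77 -> [-6, -17, -17, 73, 77]
5. PUSH -79 -> [-6, -17, -17, 73, 77, -79]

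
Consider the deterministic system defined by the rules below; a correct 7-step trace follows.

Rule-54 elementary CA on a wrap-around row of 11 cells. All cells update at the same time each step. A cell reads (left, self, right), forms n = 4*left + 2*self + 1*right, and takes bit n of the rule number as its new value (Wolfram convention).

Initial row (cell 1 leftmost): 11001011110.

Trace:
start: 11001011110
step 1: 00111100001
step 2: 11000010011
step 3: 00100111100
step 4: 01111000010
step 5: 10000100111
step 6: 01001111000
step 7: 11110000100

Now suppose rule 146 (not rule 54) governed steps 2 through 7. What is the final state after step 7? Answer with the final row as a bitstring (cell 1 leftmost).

(re-executing steps 2..7 under rule 146; state before step 2: 00111100001)
step 2: 11011010010
step 3: 00000001100
step 4: 00000010010
step 5: 00000101101
step 6: 10001000000
step 7: 01010100001

01010100001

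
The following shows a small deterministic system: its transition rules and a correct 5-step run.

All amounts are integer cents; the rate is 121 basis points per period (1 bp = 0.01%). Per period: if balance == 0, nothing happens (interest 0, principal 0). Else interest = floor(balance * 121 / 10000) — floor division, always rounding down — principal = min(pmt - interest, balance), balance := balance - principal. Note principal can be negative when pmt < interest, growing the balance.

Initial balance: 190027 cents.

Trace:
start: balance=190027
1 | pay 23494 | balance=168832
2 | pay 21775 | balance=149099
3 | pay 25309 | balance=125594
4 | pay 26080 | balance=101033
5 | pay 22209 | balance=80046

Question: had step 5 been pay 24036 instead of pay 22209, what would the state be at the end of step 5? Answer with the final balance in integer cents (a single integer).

78219

(re-executing from step 5 with the substitution; state before step 5: balance=101033)
5 | pay 24036 | balance=78219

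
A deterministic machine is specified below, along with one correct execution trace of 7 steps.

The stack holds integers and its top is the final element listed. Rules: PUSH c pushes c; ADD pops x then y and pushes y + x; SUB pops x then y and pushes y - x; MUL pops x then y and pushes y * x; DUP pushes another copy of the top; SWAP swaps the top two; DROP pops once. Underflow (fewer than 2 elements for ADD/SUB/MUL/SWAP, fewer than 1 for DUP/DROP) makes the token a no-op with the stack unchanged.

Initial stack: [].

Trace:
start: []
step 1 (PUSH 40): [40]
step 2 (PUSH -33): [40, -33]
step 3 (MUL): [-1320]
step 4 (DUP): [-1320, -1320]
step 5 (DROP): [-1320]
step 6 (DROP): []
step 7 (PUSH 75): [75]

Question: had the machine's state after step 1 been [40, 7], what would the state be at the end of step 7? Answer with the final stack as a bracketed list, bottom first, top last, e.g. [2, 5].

[40, 75]

state after step 1 := [40, 7]
step 2 (PUSH -33): [40, 7, -33]
step 3 (MUL): [40, -231]
step 4 (DUP): [40, -231, -231]
step 5 (DROP): [40, -231]
step 6 (DROP): [40]
step 7 (PUSH 75): [40, 75]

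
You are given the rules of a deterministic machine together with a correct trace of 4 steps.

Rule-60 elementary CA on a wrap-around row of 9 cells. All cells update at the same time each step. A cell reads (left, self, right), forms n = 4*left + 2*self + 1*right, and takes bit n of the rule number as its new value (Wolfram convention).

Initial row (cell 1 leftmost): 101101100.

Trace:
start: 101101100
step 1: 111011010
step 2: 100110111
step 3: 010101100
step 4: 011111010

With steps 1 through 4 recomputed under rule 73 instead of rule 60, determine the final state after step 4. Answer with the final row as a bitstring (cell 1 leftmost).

(re-executing steps 1..4 under rule 73; state before step 1: 101101100)
step 1: 001101100
step 2: 101101101
step 3: 101101101
step 4: 101101101

101101101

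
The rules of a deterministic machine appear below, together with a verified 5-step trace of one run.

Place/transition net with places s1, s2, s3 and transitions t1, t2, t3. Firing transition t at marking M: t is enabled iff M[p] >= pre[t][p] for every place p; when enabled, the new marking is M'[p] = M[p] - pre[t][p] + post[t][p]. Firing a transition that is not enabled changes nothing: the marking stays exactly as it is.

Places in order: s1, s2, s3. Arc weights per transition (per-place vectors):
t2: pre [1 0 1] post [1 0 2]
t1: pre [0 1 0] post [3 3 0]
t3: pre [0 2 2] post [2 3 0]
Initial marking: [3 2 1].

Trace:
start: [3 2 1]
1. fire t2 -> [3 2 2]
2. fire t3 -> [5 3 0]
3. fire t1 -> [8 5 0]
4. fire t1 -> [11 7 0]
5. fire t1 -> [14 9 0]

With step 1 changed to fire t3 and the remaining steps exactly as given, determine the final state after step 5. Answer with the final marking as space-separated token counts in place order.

12 8 1

(re-executing from step 1 with the substitution; state before step 1: [3 2 1])
1. fire t3 -> [3 2 1]
2. fire t3 -> [3 2 1]
3. fire t1 -> [6 4 1]
4. fire t1 -> [9 6 1]
5. fire t1 -> [12 8 1]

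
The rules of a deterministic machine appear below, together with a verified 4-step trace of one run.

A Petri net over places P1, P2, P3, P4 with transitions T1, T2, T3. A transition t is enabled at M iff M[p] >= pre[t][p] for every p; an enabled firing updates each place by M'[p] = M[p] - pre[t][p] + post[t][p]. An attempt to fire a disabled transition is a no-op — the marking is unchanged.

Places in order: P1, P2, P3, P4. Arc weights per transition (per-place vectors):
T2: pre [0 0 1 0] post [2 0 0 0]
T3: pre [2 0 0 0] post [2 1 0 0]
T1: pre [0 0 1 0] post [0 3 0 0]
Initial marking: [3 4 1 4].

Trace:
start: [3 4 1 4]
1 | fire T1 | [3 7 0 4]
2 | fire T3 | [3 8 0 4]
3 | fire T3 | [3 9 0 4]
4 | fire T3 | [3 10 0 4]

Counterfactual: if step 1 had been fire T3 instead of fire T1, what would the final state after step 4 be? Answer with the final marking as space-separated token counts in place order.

3 8 1 4

(re-executing from step 1 with the substitution; state before step 1: [3 4 1 4])
1 | fire T3 | [3 5 1 4]
2 | fire T3 | [3 6 1 4]
3 | fire T3 | [3 7 1 4]
4 | fire T3 | [3 8 1 4]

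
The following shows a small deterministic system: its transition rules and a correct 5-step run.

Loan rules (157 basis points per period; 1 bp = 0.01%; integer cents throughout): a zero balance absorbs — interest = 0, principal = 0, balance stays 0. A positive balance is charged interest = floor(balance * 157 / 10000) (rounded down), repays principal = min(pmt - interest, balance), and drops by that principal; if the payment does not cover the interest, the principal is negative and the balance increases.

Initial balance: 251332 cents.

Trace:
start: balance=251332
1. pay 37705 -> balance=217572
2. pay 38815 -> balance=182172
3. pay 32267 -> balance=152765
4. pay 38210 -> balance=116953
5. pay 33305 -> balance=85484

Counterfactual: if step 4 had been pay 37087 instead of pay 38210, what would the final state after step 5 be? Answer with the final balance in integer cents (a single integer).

86624

(re-executing from step 4 with the substitution; state before step 4: balance=152765)
4. pay 37087 -> balance=118076
5. pay 33305 -> balance=86624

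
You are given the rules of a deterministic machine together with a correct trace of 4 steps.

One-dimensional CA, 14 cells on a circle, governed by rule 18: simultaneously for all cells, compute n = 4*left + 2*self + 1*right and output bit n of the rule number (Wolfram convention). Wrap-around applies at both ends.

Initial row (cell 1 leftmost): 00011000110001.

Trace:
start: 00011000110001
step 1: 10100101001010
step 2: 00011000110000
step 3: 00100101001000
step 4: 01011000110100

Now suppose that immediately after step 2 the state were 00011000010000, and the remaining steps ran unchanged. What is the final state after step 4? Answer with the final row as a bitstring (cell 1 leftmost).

01011011000100

state after step 2 := 00011000010000
step 3: 00100100101000
step 4: 01011011000100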